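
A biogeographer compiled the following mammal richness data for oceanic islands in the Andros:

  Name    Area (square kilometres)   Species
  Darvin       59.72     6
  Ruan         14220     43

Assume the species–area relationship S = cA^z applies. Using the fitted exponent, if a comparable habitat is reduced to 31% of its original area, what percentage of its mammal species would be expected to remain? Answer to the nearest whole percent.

z = ln(43/6) / ln(14220/59.72) = 1.9694 / 5.4727 = 0.3599
S_new/S_old = (A_new/A_old)^z = 0.31^0.3599 = exp(0.3599 × -1.1712) = 0.6561

66%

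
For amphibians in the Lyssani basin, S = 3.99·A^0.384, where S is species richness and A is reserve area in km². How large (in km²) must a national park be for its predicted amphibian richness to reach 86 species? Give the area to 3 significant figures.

86 = 3.99 × A^0.384  ⇒  A^0.384 = 86/3.99 = 21.55
ln A = ln(21.55) / 0.384 = 3.0706 / 0.384 = 7.9962
A = e^7.9962 ≈ 2970 km²

2970 km²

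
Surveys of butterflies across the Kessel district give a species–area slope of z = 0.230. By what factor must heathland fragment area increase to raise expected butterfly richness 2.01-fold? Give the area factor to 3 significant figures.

(A₂/A₁)^0.23 = 2.01, so A₂/A₁ = 2.01^(1/0.23) = 2.01^4.348
ln(A₂/A₁) = ln 2.01 / 0.23 = 0.6981 / 0.23 = 3.0354
A₂/A₁ = e^3.0354 ≈ 20.81

20.8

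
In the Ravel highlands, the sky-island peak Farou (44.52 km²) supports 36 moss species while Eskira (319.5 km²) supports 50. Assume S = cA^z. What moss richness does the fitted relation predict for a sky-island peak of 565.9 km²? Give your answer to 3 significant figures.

55.0

z = ln(50/36) / ln(319.5/44.52) = 0.3285 / 1.9708 = 0.1667
c = 36 / 44.52^0.1667 = 36 / 1.883 = 19.12
S₃ = 19.12 × 565.9^0.1667 = 19.12 × 2.876 ≈ 55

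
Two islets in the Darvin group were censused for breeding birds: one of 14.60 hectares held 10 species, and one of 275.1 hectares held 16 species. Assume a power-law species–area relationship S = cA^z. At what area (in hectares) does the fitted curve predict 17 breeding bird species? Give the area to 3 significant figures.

402 hectares

z = ln(16/10) / ln(275.1/14.6) = 0.4700 / 2.9361 = 0.1601
c = 10 / 14.6^0.1601 = 10 / 1.536 = 6.51
A = (17/6.51)^(1/0.1601) ⇒ ln A = ln(2.611)/0.1601 = 5.9959
A = e^5.9959 ≈ 401.8 hectares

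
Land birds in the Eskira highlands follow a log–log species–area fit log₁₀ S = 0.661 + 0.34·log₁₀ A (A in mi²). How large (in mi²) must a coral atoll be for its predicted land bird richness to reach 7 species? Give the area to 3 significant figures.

7 = 4.581 × A^0.34  ⇒  A^0.34 = 7/4.581 = 1.528
ln A = ln(1.528) / 0.34 = 0.4239 / 0.34 = 1.2468
A = e^1.2468 ≈ 3.479 mi²

3.48 mi²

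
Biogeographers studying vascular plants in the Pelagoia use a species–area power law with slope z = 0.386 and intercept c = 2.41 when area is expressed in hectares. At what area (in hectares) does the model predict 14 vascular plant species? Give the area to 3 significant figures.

14 = 2.41 × A^0.386  ⇒  A^0.386 = 14/2.41 = 5.809
ln A = ln(5.809) / 0.386 = 1.7594 / 0.386 = 4.5581
A = e^4.5581 ≈ 95.4 hectares

95.4 hectares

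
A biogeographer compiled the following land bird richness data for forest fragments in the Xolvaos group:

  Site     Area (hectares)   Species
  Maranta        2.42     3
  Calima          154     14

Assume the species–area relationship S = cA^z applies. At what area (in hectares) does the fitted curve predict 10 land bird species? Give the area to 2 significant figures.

62 hectares

z = ln(14/3) / ln(154/2.42) = 1.5404 / 4.1532 = 0.3709
c = 3 / 2.42^0.3709 = 3 / 1.388 = 2.162
A = (10/2.162)^(1/0.3709) ⇒ ln A = ln(4.626)/0.3709 = 4.1298
A = e^4.1298 ≈ 62.16 hectares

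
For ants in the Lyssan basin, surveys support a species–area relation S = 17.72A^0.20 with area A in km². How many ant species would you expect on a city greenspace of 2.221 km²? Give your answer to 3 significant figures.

20.8

S = 17.72 × 2.221^0.2
ln S = ln 17.72 + 0.2 × ln 2.221 = 2.8747 + 0.2 × 0.7980 = 3.0343
S = e^3.0343 ≈ 20.79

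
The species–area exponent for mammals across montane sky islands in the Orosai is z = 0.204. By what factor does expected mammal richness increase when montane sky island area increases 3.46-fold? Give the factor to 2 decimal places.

S₂/S₁ = (A₂/A₁)^z = 3.46^0.204
ln(S₂/S₁) = 0.204 × ln 3.46 = 0.204 × 1.2413 = 0.2532
S₂/S₁ = e^0.2532 ≈ 1.288

1.29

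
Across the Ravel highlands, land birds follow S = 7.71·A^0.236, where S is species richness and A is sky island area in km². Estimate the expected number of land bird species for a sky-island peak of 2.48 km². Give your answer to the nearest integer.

S = 7.71 × 2.48^0.236 = 7.71 × 1.239 ≈ 9.553

10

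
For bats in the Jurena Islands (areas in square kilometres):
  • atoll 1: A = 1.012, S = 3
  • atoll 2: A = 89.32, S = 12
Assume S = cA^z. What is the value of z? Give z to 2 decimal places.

0.31

Taking logs: ln S = ln c + z ln A, so z = (ln S₂ − ln S₁)/(ln A₂ − ln A₁).
z = ln(12/3) / ln(89.32/1.012) = ln(4) / ln(88.26) = 1.3863 / 4.4803 = 0.3094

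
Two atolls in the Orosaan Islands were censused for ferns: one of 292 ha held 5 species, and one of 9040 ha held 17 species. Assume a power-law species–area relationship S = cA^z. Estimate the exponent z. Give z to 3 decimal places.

Taking logs: ln S = ln c + z ln A, so z = (ln S₂ − ln S₁)/(ln A₂ − ln A₁).
z = ln(17/5) / ln(9040/292) = ln(3.4) / ln(30.96) = 1.2238 / 3.4327 = 0.3565

0.357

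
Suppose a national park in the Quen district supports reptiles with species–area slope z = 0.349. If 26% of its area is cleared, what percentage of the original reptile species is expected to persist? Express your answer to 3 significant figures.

S_new/S_old = (A_new/A_old)^z = 0.74^0.349
= exp(0.349 × ln 0.74) = exp(0.349 × -0.3011) = exp(-0.1051) ≈ 0.9002

90.0%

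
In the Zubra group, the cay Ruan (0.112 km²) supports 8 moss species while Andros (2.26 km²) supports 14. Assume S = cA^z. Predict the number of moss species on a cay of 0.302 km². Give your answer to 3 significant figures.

9.62

z = ln(14/8) / ln(2.26/0.112) = 0.5596 / 3.0046 = 0.1863
c = 8 / 0.112^0.1863 = 8 / 0.6651 = 12.03
S₃ = 12.03 × 0.302^0.1863 = 12.03 × 0.8001 ≈ 9.623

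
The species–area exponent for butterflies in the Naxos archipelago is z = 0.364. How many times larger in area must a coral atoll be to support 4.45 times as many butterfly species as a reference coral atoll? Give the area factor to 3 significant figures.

(A₂/A₁)^0.364 = 4.45, so A₂/A₁ = 4.45^(1/0.364) = 4.45^2.747
ln(A₂/A₁) = ln 4.45 / 0.364 = 1.4929 / 0.364 = 4.1014
A₂/A₁ = e^4.1014 ≈ 60.42

60.4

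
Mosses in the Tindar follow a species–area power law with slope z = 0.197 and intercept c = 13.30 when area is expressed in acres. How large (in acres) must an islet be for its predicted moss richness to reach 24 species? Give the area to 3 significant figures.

20.0 acres

24 = 13.3 × A^0.197  ⇒  A^0.197 = 24/13.3 = 1.805
ln A = ln(1.805) / 0.197 = 0.5903 / 0.197 = 2.9964
A = e^2.9964 ≈ 20.01 acres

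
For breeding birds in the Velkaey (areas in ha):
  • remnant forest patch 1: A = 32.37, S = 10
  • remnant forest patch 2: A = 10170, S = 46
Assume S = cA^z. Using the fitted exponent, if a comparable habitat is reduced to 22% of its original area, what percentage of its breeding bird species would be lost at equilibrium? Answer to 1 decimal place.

33.1%

z = ln(46/10) / ln(10170/32.37) = 1.5261 / 5.7500 = 0.2654
S_new/S_old = (A_new/A_old)^z = 0.22^0.2654 = exp(0.2654 × -1.5141) = 0.6691
Fraction lost = 1 − 0.6691 = 0.3309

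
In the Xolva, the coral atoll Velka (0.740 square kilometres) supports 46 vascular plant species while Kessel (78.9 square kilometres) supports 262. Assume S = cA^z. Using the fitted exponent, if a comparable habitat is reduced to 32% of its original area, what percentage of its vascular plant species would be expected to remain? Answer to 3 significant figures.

z = ln(262/46) / ln(78.9/0.74) = 1.7397 / 4.6693 = 0.3726
S_new/S_old = (A_new/A_old)^z = 0.32^0.3726 = exp(0.3726 × -1.1394) = 0.6541

65.4%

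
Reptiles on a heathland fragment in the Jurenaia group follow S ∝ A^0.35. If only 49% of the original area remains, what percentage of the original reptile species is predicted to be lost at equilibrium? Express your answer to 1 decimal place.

S_new/S_old = (A_new/A_old)^z = 0.49^0.35
= exp(0.35 × ln 0.49) = exp(0.35 × -0.7133) = exp(-0.2497) ≈ 0.7791
Fraction lost = 1 − 0.7791 = 0.2209

22.1%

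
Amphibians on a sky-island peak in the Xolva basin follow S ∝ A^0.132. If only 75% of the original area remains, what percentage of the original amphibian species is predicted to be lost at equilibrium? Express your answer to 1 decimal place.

3.7%

S_new/S_old = (A_new/A_old)^z = 0.75^0.132
= exp(0.132 × ln 0.75) = exp(0.132 × -0.2877) = exp(-0.0380) ≈ 0.9627
Fraction lost = 1 − 0.9627 = 0.03726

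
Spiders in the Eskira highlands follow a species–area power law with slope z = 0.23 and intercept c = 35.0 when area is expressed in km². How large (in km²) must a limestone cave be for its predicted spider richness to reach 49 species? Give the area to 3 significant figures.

4.32 km²

49 = 35 × A^0.23  ⇒  A^0.23 = 49/35 = 1.4
ln A = ln(1.4) / 0.23 = 0.3365 / 0.23 = 1.4629
A = e^1.4629 ≈ 4.319 km²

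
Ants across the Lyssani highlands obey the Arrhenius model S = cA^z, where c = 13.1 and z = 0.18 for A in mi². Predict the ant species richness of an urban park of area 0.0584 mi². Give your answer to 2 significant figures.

7.9

S = 13.1 × 0.0584^0.18 = 13.1 × 0.5997 ≈ 7.856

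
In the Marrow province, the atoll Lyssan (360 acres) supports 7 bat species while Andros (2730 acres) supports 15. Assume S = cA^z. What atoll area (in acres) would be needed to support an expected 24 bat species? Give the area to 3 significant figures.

z = ln(15/7) / ln(2730/360) = 0.7621 / 2.0260 = 0.3762
c = 7 / 360^0.3762 = 7 / 9.155 = 0.7646
A = (24/0.7646)^(1/0.3762) ⇒ ln A = ln(31.39)/0.3762 = 9.1614
A = e^9.1614 ≈ 9523 acres

9520 acres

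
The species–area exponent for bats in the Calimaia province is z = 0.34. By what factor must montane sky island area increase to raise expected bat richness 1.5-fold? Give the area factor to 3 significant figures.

(A₂/A₁)^0.34 = 1.5, so A₂/A₁ = 1.5^(1/0.34) = 1.5^2.941
ln(A₂/A₁) = ln 1.5 / 0.34 = 0.4055 / 0.34 = 1.1925
A₂/A₁ = e^1.1925 ≈ 3.295

3.30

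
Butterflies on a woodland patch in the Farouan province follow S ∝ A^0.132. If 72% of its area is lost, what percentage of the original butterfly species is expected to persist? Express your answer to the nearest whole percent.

S_new/S_old = (A_new/A_old)^z = 0.28^0.132
= exp(0.132 × ln 0.28) = exp(0.132 × -1.2730) = exp(-0.1680) ≈ 0.8453

85%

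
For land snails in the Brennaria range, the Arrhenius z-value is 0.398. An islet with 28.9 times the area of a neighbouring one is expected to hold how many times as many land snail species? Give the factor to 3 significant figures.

3.81

S₂/S₁ = (A₂/A₁)^z = 28.9^0.398
ln(S₂/S₁) = 0.398 × ln 28.9 = 0.398 × 3.3638 = 1.3388
S₂/S₁ = e^1.3388 ≈ 3.814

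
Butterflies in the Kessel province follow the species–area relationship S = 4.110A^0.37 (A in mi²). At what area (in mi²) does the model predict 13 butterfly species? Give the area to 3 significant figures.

13 = 4.11 × A^0.37  ⇒  A^0.37 = 13/4.11 = 3.163
ln A = ln(3.163) / 0.37 = 1.1515 / 0.37 = 3.1122
A = e^3.1122 ≈ 22.47 mi²

22.5 mi²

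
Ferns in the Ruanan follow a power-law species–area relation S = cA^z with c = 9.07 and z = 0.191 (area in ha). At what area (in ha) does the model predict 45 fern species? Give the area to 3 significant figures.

45 = 9.07 × A^0.191  ⇒  A^0.191 = 45/9.07 = 4.961
ln A = ln(4.961) / 0.191 = 1.6017 / 0.191 = 8.3858
A = e^8.3858 ≈ 4384 ha

4380 ha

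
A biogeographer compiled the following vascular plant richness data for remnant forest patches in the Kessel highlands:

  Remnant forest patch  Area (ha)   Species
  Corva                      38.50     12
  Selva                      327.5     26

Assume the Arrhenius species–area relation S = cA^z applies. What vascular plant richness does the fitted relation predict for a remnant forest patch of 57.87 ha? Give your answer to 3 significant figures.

13.9

z = ln(26/12) / ln(327.5/38.5) = 0.7732 / 2.1408 = 0.3612
c = 12 / 38.5^0.3612 = 12 / 3.738 = 3.21
S₃ = 3.21 × 57.87^0.3612 = 3.21 × 4.33 ≈ 13.9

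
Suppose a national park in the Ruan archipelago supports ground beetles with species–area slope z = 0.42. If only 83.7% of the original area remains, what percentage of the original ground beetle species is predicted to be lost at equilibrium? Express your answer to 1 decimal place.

7.2%

S_new/S_old = (A_new/A_old)^z = 0.837^0.42
= exp(0.42 × ln 0.837) = exp(0.42 × -0.1779) = exp(-0.0747) ≈ 0.928
Fraction lost = 1 − 0.928 = 0.07201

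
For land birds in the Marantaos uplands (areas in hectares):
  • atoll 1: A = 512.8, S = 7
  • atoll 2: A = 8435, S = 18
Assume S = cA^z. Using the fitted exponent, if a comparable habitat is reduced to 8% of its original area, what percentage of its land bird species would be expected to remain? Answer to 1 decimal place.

42.7%

z = ln(18/7) / ln(8435/512.8) = 0.9445 / 2.8003 = 0.3373
S_new/S_old = (A_new/A_old)^z = 0.08^0.3373 = exp(0.3373 × -2.5257) = 0.4266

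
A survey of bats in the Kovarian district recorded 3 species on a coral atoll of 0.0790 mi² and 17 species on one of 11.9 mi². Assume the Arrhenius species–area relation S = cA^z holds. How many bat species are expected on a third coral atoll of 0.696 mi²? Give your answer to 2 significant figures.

z = ln(17/3) / ln(11.9/0.079) = 1.7346 / 5.0148 = 0.3459
c = 3 / 0.079^0.3459 = 3 / 0.4156 = 7.218
S₃ = 7.218 × 0.696^0.3459 = 7.218 × 0.8822 ≈ 6.368

6.4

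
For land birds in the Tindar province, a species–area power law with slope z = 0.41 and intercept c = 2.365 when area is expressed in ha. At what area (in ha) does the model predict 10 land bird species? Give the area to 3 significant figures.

10 = 2.365 × A^0.41  ⇒  A^0.41 = 10/2.365 = 4.228
ln A = ln(4.228) / 0.41 = 1.4418 / 0.41 = 3.5166
A = e^3.5166 ≈ 33.67 ha

33.7 ha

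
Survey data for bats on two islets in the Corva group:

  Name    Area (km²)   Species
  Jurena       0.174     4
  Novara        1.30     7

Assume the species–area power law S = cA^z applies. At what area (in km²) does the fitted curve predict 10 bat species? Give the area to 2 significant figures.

z = ln(7/4) / ln(1.3/0.174) = 0.5596 / 2.0111 = 0.2783
c = 4 / 0.174^0.2783 = 4 / 0.6147 = 6.507
A = (10/6.507)^(1/0.2783) ⇒ ln A = ln(1.537)/0.2783 = 1.5441
A = e^1.5441 ≈ 4.684 km²

4.7 km²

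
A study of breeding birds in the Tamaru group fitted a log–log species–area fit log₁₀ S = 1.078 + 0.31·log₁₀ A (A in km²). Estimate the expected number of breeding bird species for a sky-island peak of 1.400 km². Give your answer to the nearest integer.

13 species

S = 11.97 × 1.4^0.31
ln S = ln 11.97 + 0.31 × ln 1.4 = 2.4822 + 0.31 × 0.3365 = 2.5865
S = e^2.5865 ≈ 13.28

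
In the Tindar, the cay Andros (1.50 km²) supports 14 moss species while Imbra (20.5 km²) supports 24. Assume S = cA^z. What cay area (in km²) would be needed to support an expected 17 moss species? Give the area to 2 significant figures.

z = ln(24/14) / ln(20.5/1.5) = 0.5390 / 2.6150 = 0.2061
c = 14 / 1.5^0.2061 = 14 / 1.087 = 12.88
A = (17/12.88)^(1/0.2061) ⇒ ln A = ln(1.32)/0.2061 = 1.3474
A = e^1.3474 ≈ 3.847 km²

3.8 km²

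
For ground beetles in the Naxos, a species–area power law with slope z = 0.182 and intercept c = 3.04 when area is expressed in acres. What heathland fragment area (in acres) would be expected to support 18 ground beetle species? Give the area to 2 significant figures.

18 = 3.04 × A^0.182  ⇒  A^0.182 = 18/3.04 = 5.921
ln A = ln(5.921) / 0.182 = 1.7785 / 0.182 = 9.7721
A = e^9.7721 ≈ 17537 acres

18000 acres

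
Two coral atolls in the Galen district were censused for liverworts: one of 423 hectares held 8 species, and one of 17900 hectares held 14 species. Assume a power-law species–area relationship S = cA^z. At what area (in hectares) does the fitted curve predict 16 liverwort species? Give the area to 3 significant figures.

z = ln(14/8) / ln(17900/423) = 0.5596 / 3.7452 = 0.1494
c = 8 / 423^0.1494 = 8 / 2.469 = 3.241
A = (16/3.241)^(1/0.1494) ⇒ ln A = ln(4.937)/0.1494 = 10.6862
A = e^10.6862 ≈ 43748 hectares

43700 hectares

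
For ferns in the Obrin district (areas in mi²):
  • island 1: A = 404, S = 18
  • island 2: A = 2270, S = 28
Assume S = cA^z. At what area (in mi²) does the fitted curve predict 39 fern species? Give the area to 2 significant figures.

z = ln(28/18) / ln(2270/404) = 0.4418 / 1.7261 = 0.2560
c = 18 / 404^0.2560 = 18 / 4.647 = 3.874
A = (39/3.874)^(1/0.2560) ⇒ ln A = ln(10.07)/0.2560 = 9.0221
A = e^9.0221 ≈ 8284 mi²

8300 mi²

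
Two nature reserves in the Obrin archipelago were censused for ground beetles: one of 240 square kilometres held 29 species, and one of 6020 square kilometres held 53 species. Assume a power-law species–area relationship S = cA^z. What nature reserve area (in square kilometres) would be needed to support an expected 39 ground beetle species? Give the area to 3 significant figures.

1170 square kilometres

z = ln(53/29) / ln(6020/240) = 0.6030 / 3.2222 = 0.1871
c = 29 / 240^0.1871 = 29 / 2.789 = 10.4
A = (39/10.4)^(1/0.1871) ⇒ ln A = ln(3.751)/0.1871 = 7.0638
A = e^7.0638 ≈ 1169 square kilometres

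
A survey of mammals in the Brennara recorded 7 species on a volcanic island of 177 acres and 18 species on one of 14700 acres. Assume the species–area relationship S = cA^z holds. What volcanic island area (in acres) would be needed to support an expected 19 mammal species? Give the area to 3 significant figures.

18900 acres

z = ln(18/7) / ln(14700/177) = 0.9445 / 4.4195 = 0.2137
c = 7 / 177^0.2137 = 7 / 3.023 = 2.316
A = (19/2.316)^(1/0.2137) ⇒ ln A = ln(8.205)/0.2137 = 9.8486
A = e^9.8486 ≈ 18932 acres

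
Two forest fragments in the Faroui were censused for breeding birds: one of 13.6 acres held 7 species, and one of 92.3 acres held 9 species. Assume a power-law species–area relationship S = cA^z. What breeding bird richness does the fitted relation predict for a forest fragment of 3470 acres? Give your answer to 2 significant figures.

14

z = ln(9/7) / ln(92.3/13.6) = 0.2513 / 1.9150 = 0.1312
c = 7 / 13.6^0.1312 = 7 / 1.409 = 4.97
S₃ = 4.97 × 3470^0.1312 = 4.97 × 2.915 ≈ 14.49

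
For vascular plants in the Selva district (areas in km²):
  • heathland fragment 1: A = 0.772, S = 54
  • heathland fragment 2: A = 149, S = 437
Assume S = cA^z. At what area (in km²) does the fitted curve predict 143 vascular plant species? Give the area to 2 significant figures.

9.0 km²

z = ln(437/54) / ln(149/0.772) = 2.0909 / 5.2627 = 0.3973
c = 54 / 0.772^0.3973 = 54 / 0.9023 = 59.85
A = (143/59.85)^(1/0.3973) ⇒ ln A = ln(2.389)/0.3973 = 2.1923
A = e^2.1923 ≈ 8.956 km²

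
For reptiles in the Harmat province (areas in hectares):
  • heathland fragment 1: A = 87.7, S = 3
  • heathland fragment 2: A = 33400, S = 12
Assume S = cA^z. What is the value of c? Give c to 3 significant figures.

1.06

z = ln(S₂/S₁) / ln(A₂/A₁) = ln(12/3) / ln(33400/87.7) = 1.3863 / 5.9424 = 0.2333
c = S₁ / A₁^z = 3 / 87.7^0.2333 = 3 / 2.84 = 1.056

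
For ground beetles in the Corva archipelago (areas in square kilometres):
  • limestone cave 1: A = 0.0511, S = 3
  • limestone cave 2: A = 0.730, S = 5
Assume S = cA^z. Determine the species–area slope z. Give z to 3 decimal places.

Taking logs: ln S = ln c + z ln A, so z = (ln S₂ − ln S₁)/(ln A₂ − ln A₁).
z = ln(5/3) / ln(0.73/0.0511) = ln(1.667) / ln(14.29) = 0.5108 / 2.6593 = 0.1921

0.192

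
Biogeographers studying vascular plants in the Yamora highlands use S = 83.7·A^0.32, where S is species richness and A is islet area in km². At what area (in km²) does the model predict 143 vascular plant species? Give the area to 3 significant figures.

143 = 83.7 × A^0.32  ⇒  A^0.32 = 143/83.7 = 1.708
ln A = ln(1.708) / 0.32 = 0.5356 / 0.32 = 1.6738
A = e^1.6738 ≈ 5.332 km²

5.33 km²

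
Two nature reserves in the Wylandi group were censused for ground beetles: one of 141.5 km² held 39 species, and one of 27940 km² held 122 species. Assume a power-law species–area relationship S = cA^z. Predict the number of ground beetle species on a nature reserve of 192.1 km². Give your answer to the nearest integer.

z = ln(122/39) / ln(27940/141.5) = 1.1405 / 5.2855 = 0.2158
c = 39 / 141.5^0.2158 = 39 / 2.911 = 13.4
S₃ = 13.4 × 192.1^0.2158 = 13.4 × 3.11 ≈ 41.66

42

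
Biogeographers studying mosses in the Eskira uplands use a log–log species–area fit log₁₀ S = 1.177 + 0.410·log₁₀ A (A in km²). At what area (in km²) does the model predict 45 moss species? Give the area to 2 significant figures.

15 km²

45 = 15.03 × A^0.41  ⇒  A^0.41 = 45/15.03 = 2.994
ln A = ln(2.994) / 0.41 = 1.0965 / 0.41 = 2.6744
A = e^2.6744 ≈ 14.5 km²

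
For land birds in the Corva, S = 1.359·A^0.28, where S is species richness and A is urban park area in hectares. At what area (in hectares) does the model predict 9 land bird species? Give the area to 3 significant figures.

9 = 1.359 × A^0.28  ⇒  A^0.28 = 9/1.359 = 6.623
ln A = ln(6.623) / 0.28 = 1.8905 / 0.28 = 6.7517
A = e^6.7517 ≈ 855.5 hectares

856 hectares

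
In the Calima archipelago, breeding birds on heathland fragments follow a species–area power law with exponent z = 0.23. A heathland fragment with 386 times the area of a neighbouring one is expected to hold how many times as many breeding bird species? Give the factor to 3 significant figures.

S₂/S₁ = (A₂/A₁)^z = 386^0.23
ln(S₂/S₁) = 0.23 × ln 386 = 0.23 × 5.9558 = 1.3698
S₂/S₁ = e^1.3698 ≈ 3.935

3.93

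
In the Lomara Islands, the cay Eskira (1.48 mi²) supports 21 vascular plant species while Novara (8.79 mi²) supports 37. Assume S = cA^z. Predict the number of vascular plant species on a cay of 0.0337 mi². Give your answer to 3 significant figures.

z = ln(37/21) / ln(8.79/1.48) = 0.5664 / 1.7816 = 0.3179
c = 21 / 1.48^0.3179 = 21 / 1.133 = 18.54
S₃ = 18.54 × 0.0337^0.3179 = 18.54 × 0.3403 ≈ 6.31

6.31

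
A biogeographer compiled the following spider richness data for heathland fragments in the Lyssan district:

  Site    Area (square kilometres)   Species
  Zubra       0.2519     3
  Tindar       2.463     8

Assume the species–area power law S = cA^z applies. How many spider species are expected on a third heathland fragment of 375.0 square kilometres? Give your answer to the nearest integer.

69

z = ln(8/3) / ln(2.463/0.2519) = 0.9808 / 2.2801 = 0.4302
c = 3 / 0.2519^0.4302 = 3 / 0.5526 = 5.429
S₃ = 5.429 × 375^0.4302 = 5.429 × 12.8 ≈ 69.5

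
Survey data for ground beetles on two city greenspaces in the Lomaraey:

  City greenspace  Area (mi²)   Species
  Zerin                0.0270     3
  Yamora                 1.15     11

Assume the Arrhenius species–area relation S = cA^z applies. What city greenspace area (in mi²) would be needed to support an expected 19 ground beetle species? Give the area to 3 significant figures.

z = ln(11/3) / ln(1.15/0.027) = 1.2993 / 3.7517 = 0.3463
c = 3 / 0.027^0.3463 = 3 / 0.2863 = 10.48
A = (19/10.48)^(1/0.3463) ⇒ ln A = ln(1.813)/0.3463 = 1.7179
A = e^1.7179 ≈ 5.573 mi²

5.57 mi²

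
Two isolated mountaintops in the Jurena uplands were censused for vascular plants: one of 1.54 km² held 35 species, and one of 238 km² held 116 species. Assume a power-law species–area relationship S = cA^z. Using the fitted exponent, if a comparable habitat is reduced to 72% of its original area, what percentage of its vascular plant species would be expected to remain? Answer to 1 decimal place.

z = ln(116/35) / ln(238/1.54) = 1.1982 / 5.0405 = 0.2377
S_new/S_old = (A_new/A_old)^z = 0.72^0.2377 = exp(0.2377 × -0.3285) = 0.9249

92.5%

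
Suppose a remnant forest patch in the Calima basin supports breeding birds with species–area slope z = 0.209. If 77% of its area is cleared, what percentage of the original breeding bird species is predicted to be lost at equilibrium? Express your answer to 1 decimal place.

26.4%

S_new/S_old = (A_new/A_old)^z = 0.23^0.209
= exp(0.209 × ln 0.23) = exp(0.209 × -1.4697) = exp(-0.3072) ≈ 0.7355
Fraction lost = 1 − 0.7355 = 0.2645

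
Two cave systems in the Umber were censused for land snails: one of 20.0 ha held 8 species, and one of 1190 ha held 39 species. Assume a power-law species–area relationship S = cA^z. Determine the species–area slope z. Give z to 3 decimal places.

Taking logs: ln S = ln c + z ln A, so z = (ln S₂ − ln S₁)/(ln A₂ − ln A₁).
z = ln(39/8) / ln(1190/20) = ln(4.875) / ln(59.5) = 1.5841 / 4.0860 = 0.3877

0.388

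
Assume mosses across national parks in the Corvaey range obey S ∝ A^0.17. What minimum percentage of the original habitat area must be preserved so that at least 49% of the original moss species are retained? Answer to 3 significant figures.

Need (A_new/A_old)^0.17 = 0.49, so A_new/A_old = 0.49^(1/0.17) = 0.49^5.882
ln(A_new/A_old) = ln 0.49 / 0.17 = -0.7133 / 0.17 = -4.1962
A_new/A_old = e^-4.1962 ≈ 0.01505

1.51%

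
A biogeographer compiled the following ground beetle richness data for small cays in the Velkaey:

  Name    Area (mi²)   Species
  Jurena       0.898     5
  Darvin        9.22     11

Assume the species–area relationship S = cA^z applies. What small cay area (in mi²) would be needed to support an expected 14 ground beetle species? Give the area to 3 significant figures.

z = ln(11/5) / ln(9.22/0.898) = 0.7885 / 2.3290 = 0.3385
c = 5 / 0.898^0.3385 = 5 / 0.9642 = 5.185
A = (14/5.185)^(1/0.3385) ⇒ ln A = ln(2.7)/0.3385 = 2.9337
A = e^2.9337 ≈ 18.8 mi²

18.8 mi²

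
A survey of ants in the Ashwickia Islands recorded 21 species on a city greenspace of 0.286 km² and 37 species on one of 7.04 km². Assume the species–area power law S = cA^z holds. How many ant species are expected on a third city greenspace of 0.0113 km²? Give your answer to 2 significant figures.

z = ln(37/21) / ln(7.04/0.286) = 0.5664 / 3.2034 = 0.1768
c = 21 / 0.286^0.1768 = 21 / 0.8015 = 26.2
S₃ = 26.2 × 0.0113^0.1768 = 26.2 × 0.4526 ≈ 11.86

12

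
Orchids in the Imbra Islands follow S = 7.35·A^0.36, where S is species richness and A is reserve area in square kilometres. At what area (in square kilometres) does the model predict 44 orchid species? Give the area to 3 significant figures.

144 square kilometres

44 = 7.35 × A^0.36  ⇒  A^0.36 = 44/7.35 = 5.986
ln A = ln(5.986) / 0.36 = 1.7895 / 0.36 = 4.9708
A = e^4.9708 ≈ 144.1 square kilometres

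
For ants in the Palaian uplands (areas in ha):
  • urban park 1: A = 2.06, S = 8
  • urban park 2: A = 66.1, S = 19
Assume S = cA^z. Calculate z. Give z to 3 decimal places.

0.249

Taking logs: ln S = ln c + z ln A, so z = (ln S₂ − ln S₁)/(ln A₂ − ln A₁).
z = ln(19/8) / ln(66.1/2.06) = ln(2.375) / ln(32.09) = 0.8650 / 3.4685 = 0.2494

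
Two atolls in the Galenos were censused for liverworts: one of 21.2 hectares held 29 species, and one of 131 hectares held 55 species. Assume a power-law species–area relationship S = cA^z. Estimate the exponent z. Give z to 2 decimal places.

Taking logs: ln S = ln c + z ln A, so z = (ln S₂ − ln S₁)/(ln A₂ − ln A₁).
z = ln(55/29) / ln(131/21.2) = ln(1.897) / ln(6.179) = 0.6400 / 1.8212 = 0.3514

0.35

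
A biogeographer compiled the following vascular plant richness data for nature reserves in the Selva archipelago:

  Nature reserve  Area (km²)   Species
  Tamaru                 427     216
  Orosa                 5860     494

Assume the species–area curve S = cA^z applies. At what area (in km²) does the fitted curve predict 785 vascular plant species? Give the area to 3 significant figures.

25400 km²

z = ln(494/216) / ln(5860/427) = 0.8273 / 2.6191 = 0.3159
c = 216 / 427^0.3159 = 216 / 6.774 = 31.89
A = (785/31.89)^(1/0.3159) ⇒ ln A = ln(24.62)/0.3159 = 10.1422
A = e^10.1422 ≈ 25393 km²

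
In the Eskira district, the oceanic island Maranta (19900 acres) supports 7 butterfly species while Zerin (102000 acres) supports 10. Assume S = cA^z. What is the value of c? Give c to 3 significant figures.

z = ln(S₂/S₁) / ln(A₂/A₁) = ln(10/7) / ln(102000/19900) = 0.3567 / 1.6343 = 0.2182
c = S₁ / A₁^z = 7 / 19900^0.2182 = 7 / 8.674 = 0.807

0.807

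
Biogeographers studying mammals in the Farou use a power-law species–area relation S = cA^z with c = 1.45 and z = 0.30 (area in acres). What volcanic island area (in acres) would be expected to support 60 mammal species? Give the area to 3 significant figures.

60 = 1.45 × A^0.3  ⇒  A^0.3 = 60/1.45 = 41.38
ln A = ln(41.38) / 0.3 = 3.7228 / 0.3 = 12.4093
A = e^12.4093 ≈ 245063 acres

245000 acres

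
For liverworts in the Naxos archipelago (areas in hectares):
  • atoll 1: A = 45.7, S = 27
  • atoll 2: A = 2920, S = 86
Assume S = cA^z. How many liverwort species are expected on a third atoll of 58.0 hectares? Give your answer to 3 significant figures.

28.9

z = ln(86/27) / ln(2920/45.7) = 1.1585 / 4.1572 = 0.2787
c = 27 / 45.7^0.2787 = 27 / 2.901 = 9.307
S₃ = 9.307 × 58^0.2787 = 9.307 × 3.1 ≈ 28.85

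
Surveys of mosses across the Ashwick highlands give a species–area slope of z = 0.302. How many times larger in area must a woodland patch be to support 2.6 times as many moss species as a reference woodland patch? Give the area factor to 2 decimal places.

(A₂/A₁)^0.302 = 2.6, so A₂/A₁ = 2.6^(1/0.302) = 2.6^3.311
ln(A₂/A₁) = ln 2.6 / 0.302 = 0.9555 / 0.302 = 3.1639
A₂/A₁ = e^3.1639 ≈ 23.66

23.66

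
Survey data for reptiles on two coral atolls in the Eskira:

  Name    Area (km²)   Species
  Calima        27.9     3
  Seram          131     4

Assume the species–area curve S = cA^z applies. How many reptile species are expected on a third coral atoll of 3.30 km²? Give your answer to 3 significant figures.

2.02

z = ln(4/3) / ln(131/27.9) = 0.2877 / 1.5466 = 0.1860
c = 3 / 27.9^0.1860 = 3 / 1.857 = 1.615
S₃ = 1.615 × 3.3^0.1860 = 1.615 × 1.249 ≈ 2.017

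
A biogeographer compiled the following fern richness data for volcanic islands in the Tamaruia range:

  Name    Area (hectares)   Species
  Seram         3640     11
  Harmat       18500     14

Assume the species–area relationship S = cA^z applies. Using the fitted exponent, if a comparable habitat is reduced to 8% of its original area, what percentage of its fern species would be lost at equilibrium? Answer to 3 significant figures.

z = ln(14/11) / ln(18500/3640) = 0.2412 / 1.6258 = 0.1483
S_new/S_old = (A_new/A_old)^z = 0.08^0.1483 = exp(0.1483 × -2.5257) = 0.6875
Fraction lost = 1 − 0.6875 = 0.3125

31.2%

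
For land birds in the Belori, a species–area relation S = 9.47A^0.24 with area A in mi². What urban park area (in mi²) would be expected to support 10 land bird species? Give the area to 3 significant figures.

10 = 9.47 × A^0.24  ⇒  A^0.24 = 10/9.47 = 1.056
ln A = ln(1.056) / 0.24 = 0.0545 / 0.24 = 0.2269
A = e^0.2269 ≈ 1.255 mi²

1.25 mi²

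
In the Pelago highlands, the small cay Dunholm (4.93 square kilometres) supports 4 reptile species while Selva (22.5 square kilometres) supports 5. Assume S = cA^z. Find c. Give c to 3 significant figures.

z = ln(S₂/S₁) / ln(A₂/A₁) = ln(5/4) / ln(22.5/4.93) = 0.2231 / 1.5182 = 0.1470
c = S₁ / A₁^z = 4 / 4.93^0.1470 = 4 / 1.264 = 3.164

3.16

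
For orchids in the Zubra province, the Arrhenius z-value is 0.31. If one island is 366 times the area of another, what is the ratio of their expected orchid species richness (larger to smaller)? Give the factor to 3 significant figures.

S₂/S₁ = (A₂/A₁)^z = 366^0.31
ln(S₂/S₁) = 0.31 × ln 366 = 0.31 × 5.9026 = 1.8298
S₂/S₁ = e^1.8298 ≈ 6.233

6.23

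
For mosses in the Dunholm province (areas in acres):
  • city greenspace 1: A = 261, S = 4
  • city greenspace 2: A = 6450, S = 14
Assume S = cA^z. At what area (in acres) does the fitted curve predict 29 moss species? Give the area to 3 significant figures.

z = ln(14/4) / ln(6450/261) = 1.2528 / 3.2073 = 0.3906
c = 4 / 261^0.3906 = 4 / 8.789 = 0.4551
A = (29/0.4551)^(1/0.3906) ⇒ ln A = ln(63.72)/0.3906 = 10.6363
A = e^10.6363 ≈ 41617 acres

41600 acres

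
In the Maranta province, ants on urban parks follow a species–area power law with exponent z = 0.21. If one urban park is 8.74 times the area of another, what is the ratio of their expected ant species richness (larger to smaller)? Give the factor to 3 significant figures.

S₂/S₁ = (A₂/A₁)^z = 8.74^0.21
ln(S₂/S₁) = 0.21 × ln 8.74 = 0.21 × 2.1679 = 0.4553
S₂/S₁ = e^0.4553 ≈ 1.577

1.58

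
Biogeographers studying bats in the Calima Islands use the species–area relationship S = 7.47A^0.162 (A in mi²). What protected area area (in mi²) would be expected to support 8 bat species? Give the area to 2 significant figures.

8 = 7.47 × A^0.162  ⇒  A^0.162 = 8/7.47 = 1.071
ln A = ln(1.071) / 0.162 = 0.0685 / 0.162 = 0.4231
A = e^0.4231 ≈ 1.527 mi²

1.5 mi²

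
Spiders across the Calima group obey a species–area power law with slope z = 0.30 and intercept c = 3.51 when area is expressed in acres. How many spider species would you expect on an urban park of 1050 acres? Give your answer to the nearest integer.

28

S = 3.51 × 1050^0.3 = 3.51 × 8.06 ≈ 28.29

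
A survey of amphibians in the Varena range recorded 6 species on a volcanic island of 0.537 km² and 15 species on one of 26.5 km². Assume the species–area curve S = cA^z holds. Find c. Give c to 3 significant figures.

z = ln(S₂/S₁) / ln(A₂/A₁) = ln(15/6) / ln(26.5/0.537) = 0.9163 / 3.8989 = 0.2350
c = S₁ / A₁^z = 6 / 0.537^0.2350 = 6 / 0.8641 = 6.944

6.94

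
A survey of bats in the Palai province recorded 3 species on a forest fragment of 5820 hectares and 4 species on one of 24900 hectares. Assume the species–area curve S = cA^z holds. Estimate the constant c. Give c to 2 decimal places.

z = ln(S₂/S₁) / ln(A₂/A₁) = ln(4/3) / ln(24900/5820) = 0.2877 / 1.4536 = 0.1979
c = S₁ / A₁^z = 3 / 5820^0.1979 = 3 / 5.561 = 0.5395

0.54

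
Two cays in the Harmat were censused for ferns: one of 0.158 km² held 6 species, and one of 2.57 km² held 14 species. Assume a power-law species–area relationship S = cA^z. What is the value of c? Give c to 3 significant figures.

10.5

z = ln(S₂/S₁) / ln(A₂/A₁) = ln(14/6) / ln(2.57/0.158) = 0.8473 / 2.7891 = 0.3038
c = S₁ / A₁^z = 6 / 0.158^0.3038 = 6 / 0.5709 = 10.51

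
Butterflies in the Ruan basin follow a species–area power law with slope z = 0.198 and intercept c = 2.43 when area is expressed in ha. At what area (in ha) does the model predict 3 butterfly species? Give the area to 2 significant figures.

2.9 ha

3 = 2.43 × A^0.198  ⇒  A^0.198 = 3/2.43 = 1.235
ln A = ln(1.235) / 0.198 = 0.2107 / 0.198 = 1.0642
A = e^1.0642 ≈ 2.899 ha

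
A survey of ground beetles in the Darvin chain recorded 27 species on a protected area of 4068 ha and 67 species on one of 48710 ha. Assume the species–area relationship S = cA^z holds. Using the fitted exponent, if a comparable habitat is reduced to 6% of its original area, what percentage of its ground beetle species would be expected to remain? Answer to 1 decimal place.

z = ln(67/27) / ln(48710/4068) = 0.9089 / 2.4827 = 0.3661
S_new/S_old = (A_new/A_old)^z = 0.06^0.3661 = exp(0.3661 × -2.8134) = 0.357

35.7%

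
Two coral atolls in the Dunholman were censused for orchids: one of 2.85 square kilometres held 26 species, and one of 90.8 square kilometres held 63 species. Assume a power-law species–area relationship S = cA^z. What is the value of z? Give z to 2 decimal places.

Taking logs: ln S = ln c + z ln A, so z = (ln S₂ − ln S₁)/(ln A₂ − ln A₁).
z = ln(63/26) / ln(90.8/2.85) = ln(2.423) / ln(31.86) = 0.8850 / 3.4613 = 0.2557

0.26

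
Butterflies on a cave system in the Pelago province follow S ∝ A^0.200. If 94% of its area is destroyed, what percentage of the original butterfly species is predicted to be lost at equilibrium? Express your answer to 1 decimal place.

43.0%

S_new/S_old = (A_new/A_old)^z = 0.06^0.2
= exp(0.2 × ln 0.06) = exp(0.2 × -2.8134) = exp(-0.5627) ≈ 0.5697
Fraction lost = 1 − 0.5697 = 0.4303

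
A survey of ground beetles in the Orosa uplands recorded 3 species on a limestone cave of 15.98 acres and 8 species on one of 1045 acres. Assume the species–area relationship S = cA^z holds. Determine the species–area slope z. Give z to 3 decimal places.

Taking logs: ln S = ln c + z ln A, so z = (ln S₂ − ln S₁)/(ln A₂ − ln A₁).
z = ln(8/3) / ln(1045/15.98) = ln(2.667) / ln(65.39) = 0.9808 / 4.1804 = 0.2346

0.235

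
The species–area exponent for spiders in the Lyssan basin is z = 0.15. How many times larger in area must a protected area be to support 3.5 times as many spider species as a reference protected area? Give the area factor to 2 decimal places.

4237.60

(A₂/A₁)^0.15 = 3.5, so A₂/A₁ = 3.5^(1/0.15) = 3.5^6.667
ln(A₂/A₁) = ln 3.5 / 0.15 = 1.2528 / 0.15 = 8.3518
A₂/A₁ = e^8.3518 ≈ 4238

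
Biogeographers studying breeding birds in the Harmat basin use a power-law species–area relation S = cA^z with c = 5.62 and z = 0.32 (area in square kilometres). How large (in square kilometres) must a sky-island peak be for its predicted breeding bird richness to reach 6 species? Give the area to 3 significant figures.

1.23 square kilometres

6 = 5.62 × A^0.32  ⇒  A^0.32 = 6/5.62 = 1.068
ln A = ln(1.068) / 0.32 = 0.0654 / 0.32 = 0.2045
A = e^0.2045 ≈ 1.227 square kilometres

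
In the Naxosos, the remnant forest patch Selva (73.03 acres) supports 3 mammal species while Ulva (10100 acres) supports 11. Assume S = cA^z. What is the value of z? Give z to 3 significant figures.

0.264

Taking logs: ln S = ln c + z ln A, so z = (ln S₂ − ln S₁)/(ln A₂ − ln A₁).
z = ln(11/3) / ln(10100/73.03) = ln(3.667) / ln(138.3) = 1.2993 / 4.9294 = 0.2636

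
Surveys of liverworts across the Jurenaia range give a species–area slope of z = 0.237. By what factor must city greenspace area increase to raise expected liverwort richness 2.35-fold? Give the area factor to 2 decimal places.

36.79

(A₂/A₁)^0.237 = 2.35, so A₂/A₁ = 2.35^(1/0.237) = 2.35^4.219
ln(A₂/A₁) = ln 2.35 / 0.237 = 0.8544 / 0.237 = 3.6051
A₂/A₁ = e^3.6051 ≈ 36.79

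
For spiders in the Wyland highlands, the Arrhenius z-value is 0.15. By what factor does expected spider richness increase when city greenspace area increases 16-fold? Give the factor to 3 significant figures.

S₂/S₁ = (A₂/A₁)^z = 16^0.15
ln(S₂/S₁) = 0.15 × ln 16 = 0.15 × 2.7726 = 0.4159
S₂/S₁ = e^0.4159 ≈ 1.516

1.52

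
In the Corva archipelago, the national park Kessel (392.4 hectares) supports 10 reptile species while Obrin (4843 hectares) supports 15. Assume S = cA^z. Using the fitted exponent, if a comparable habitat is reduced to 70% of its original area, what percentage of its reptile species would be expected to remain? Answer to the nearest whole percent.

94%

z = ln(15/10) / ln(4843/392.4) = 0.4055 / 2.5130 = 0.1613
S_new/S_old = (A_new/A_old)^z = 0.7^0.1613 = exp(0.1613 × -0.3567) = 0.9441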